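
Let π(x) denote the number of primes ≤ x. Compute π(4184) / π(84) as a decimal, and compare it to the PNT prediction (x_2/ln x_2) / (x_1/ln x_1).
π(4184)/π(84) = 574/23 ≈ 24.9565;  PNT prediction ≈ 26.4656.

π(84) = 23 and π(4184) = 574, so π(4184)/π(84) ≈ 24.9565. The PNT-predicted ratio is (4184/ln(4184)) / (84/ln(84)) ≈ 26.4656. The two agree to within a few percent, as expected.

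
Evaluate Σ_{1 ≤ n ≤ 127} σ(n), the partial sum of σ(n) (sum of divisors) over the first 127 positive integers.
Σ_{n ≤ 127} σ(n) = 13280

Compute σ(n) for each 1 ≤ n ≤ 127: σ(1) = 1, σ(2) = 3, σ(3) = 4, σ(4) = 7, σ(5) = 6, σ(6) = 12, σ(7) = 8, σ(8) = 15, σ(9) = 13, σ(10) = 18, σ(11) = 12, σ(12) = 28, σ(13) = 14, σ(14) = 24, σ(15) = 24, σ(16) = 31, σ(17) = 18, σ(18) = 39, σ(19) = 20, σ(20) = 42, σ(21) = 32, σ(22) = 36, σ(23) = 24, σ(24) = 60, σ(25) = 31, σ(26) = 42, σ(27) = 40, σ(28) = 56, σ(29) = 30, σ(30) = 72, σ(31) = 32, σ(32) = 63, σ(33) = 48, σ(34) = 54, σ(35) = 48, σ(36) = 91, σ(37) = 38, σ(38) = 60, σ(39) = 56, σ(40) = 90, σ(41) = 42, σ(42) = 96, σ(43) = 44, σ(44) = 84, σ(45) = 78, σ(46) = 72, σ(47) = 48, σ(48) = 124, σ(49) = 57, σ(50) = 93, σ(51) = 72, σ(52) = 98, σ(53) = 54, σ(54) = 120, σ(55) = 72, σ(56) = 120, σ(57) = 80, σ(58) = 90, σ(59) = 60, σ(60) = 168, σ(61) = 62, σ(62) = 96, σ(63) = 104, σ(64) = 127, σ(65) = 84, σ(66) = 144, σ(67) = 68, σ(68) = 126, σ(69) = 96, σ(70) = 144, σ(71) = 72, σ(72) = 195, σ(73) = 74, σ(74) = 114, σ(75) = 124, σ(76) = 140, σ(77) = 96, σ(78) = 168, σ(79) = 80, σ(80) = 186, σ(81) = 121, σ(82) = 126, σ(83) = 84, σ(84) = 224, σ(85) = 108, σ(86) = 132, σ(87) = 120, σ(88) = 180, σ(89) = 90, σ(90) = 234, σ(91) = 112, σ(92) = 168, σ(93) = 128, σ(94) = 144, σ(95) = 120, σ(96) = 252, σ(97) = 98, σ(98) = 171, σ(99) = 156, σ(100) = 217, σ(101) = 102, σ(102) = 216, σ(103) = 104, σ(104) = 210, σ(105) = 192, σ(106) = 162, σ(107) = 108, σ(108) = 280, σ(109) = 110, σ(110) = 216, σ(111) = 152, σ(112) = 248, σ(113) = 114, σ(114) = 240, σ(115) = 144, σ(116) = 210, σ(117) = 182, σ(118) = 180, σ(119) = 144, σ(120) = 360, σ(121) = 133, σ(122) = 186, σ(123) = 168, σ(124) = 224, σ(125) = 156, σ(126) = 312, σ(127) = 128. Summing all 127 values: 13280. (Average order: Σ_{n ≤ x} σ(n) ~ (π²/12) x². For x = 127, (π²/12)·127² ≈ 13265.57.)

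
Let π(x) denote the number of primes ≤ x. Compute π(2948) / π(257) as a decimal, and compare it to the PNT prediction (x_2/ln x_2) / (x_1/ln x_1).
π(2948)/π(257) = 424/55 ≈ 7.7091;  PNT prediction ≈ 7.9676.

π(257) = 55 and π(2948) = 424, so π(2948)/π(257) ≈ 7.7091. The PNT-predicted ratio is (2948/ln(2948)) / (257/ln(257)) ≈ 7.9676. The two agree to within a few percent, as expected.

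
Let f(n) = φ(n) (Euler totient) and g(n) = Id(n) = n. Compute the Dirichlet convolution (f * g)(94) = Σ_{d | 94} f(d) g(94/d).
(φ * Id)(94) = 279

Divisors of 94: [1, 2, 47, 94]. For each d | 94:
  d = 1: φ(1) · Id(94/1) = 1 · 94 = 94
  d = 2: φ(2) · Id(94/2) = 1 · 47 = 47
  d = 47: φ(47) · Id(94/47) = 46 · 2 = 92
  d = 94: φ(94) · Id(94/94) = 46 · 1 = 46
Summing: (φ * Id)(94) = 94 + 47 + 92 + 46 = 279.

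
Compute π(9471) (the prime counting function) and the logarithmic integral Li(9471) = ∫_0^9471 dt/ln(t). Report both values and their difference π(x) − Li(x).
π(9471) = 1173;  Li(9471) ≈ 1188.53;  π(x) − Li(x) ≈ -15.53.

Direct count of primes ≤ 9471 gives π(9471) = 1173. Numerical evaluation of the logarithmic integral gives Li(9471) ≈ 1188.53. The difference π(x) − Li(x) ≈ -15.53 is typically negative for small/moderate x (Li(x) overestimates), though Littlewood's theorem shows this sign changes infinitely often.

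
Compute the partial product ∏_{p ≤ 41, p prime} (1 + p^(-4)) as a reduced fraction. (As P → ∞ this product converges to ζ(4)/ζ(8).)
∏ = 48720475991638584141351346569294960399869967650480384/45198307255822366572981630424624077541402100668355625

The primes p ≤ 41 are [2, 3, 5, 7, 11, 13, 17, 19, 23, 29, 31, 37, 41]. For each, (1 + 1/p^4) = (p^4 + 1)/p^4. Multiplying these fractions over p ∈ [2, 3, 5, 7, 11, 13, 17, 19, 23, 29, 31, 37, 41] gives 48720475991638584141351346569294960399869967650480384/45198307255822366572981630424624077541402100668355625. (In the limit P → ∞ this tends to ζ(4)/ζ(8).)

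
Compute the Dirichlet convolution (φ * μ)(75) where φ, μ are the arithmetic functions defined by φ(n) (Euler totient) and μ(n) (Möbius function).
(φ * μ)(75) = 16

Divisors of 75: [1, 3, 5, 15, 25, 75]. For each d | 75:
  d = 1: φ(1) · μ(75/1) = 1 · 0 = 0
  d = 3: φ(3) · μ(75/3) = 2 · 0 = 0
  d = 5: φ(5) · μ(75/5) = 4 · 1 = 4
  d = 15: φ(15) · μ(75/15) = 8 · -1 = -8
  d = 25: φ(25) · μ(75/25) = 20 · -1 = -20
  d = 75: φ(75) · μ(75/75) = 40 · 1 = 40
Summing: (φ * μ)(75) = 0 + 0 + 4 + -8 + -20 + 40 = 16.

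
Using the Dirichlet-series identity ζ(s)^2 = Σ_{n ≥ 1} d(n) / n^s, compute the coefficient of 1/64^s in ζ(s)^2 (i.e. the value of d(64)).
d(64) = 7

ζ(s)^2 = (Σ 1/m^s)(Σ 1/k^s). The coefficient of 1/n^s in the product is the number of ordered pairs (m, k) with mk = n, which equals d(n). For n = 64, divisors are [1, 2, 4, 8, 16, 32, 64], so d(64) = 7.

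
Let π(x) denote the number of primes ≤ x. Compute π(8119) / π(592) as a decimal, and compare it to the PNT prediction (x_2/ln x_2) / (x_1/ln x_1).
π(8119)/π(592) = 1021/107 ≈ 9.5421;  PNT prediction ≈ 9.7253.

π(592) = 107 and π(8119) = 1021, so π(8119)/π(592) ≈ 9.5421. The PNT-predicted ratio is (8119/ln(8119)) / (592/ln(592)) ≈ 9.7253. The two agree to within a few percent, as expected.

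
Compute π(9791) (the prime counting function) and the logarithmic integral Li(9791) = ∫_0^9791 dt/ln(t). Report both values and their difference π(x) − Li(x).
π(9791) = 1208;  Li(9791) ≈ 1223.42;  π(x) − Li(x) ≈ -15.42.

Direct count of primes ≤ 9791 gives π(9791) = 1208. Numerical evaluation of the logarithmic integral gives Li(9791) ≈ 1223.42. The difference π(x) − Li(x) ≈ -15.42 is typically negative for small/moderate x (Li(x) overestimates), though Littlewood's theorem shows this sign changes infinitely often.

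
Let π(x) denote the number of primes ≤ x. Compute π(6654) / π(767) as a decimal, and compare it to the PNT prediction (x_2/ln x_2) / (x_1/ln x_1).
π(6654)/π(767) = 857/135 ≈ 6.3481;  PNT prediction ≈ 6.5462.

π(767) = 135 and π(6654) = 857, so π(6654)/π(767) ≈ 6.3481. The PNT-predicted ratio is (6654/ln(6654)) / (767/ln(767)) ≈ 6.5462. The two agree to within a few percent, as expected.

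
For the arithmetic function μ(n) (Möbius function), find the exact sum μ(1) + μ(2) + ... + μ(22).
Σ_{n ≤ 22} μ(n) = -1

Compute μ(n) for each 1 ≤ n ≤ 22: μ(1) = 1, μ(2) = -1, μ(3) = -1, μ(4) = 0, μ(5) = -1, μ(6) = 1, μ(7) = -1, μ(8) = 0, μ(9) = 0, μ(10) = 1, μ(11) = -1, μ(12) = 0, μ(13) = -1, μ(14) = 1, μ(15) = 1, μ(16) = 0, μ(17) = -1, μ(18) = 0, μ(19) = -1, μ(20) = 0, μ(21) = 1, μ(22) = 1. Summing all 22 values: -1. (Mertens function M(x) = Σ_{n ≤ x} μ(n); on average M(x) should be small (PNT ⟺ M(x) = o(x)).)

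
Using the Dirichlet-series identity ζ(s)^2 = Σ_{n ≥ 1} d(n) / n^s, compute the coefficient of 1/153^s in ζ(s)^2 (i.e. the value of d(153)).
d(153) = 6

ζ(s)^2 = (Σ 1/m^s)(Σ 1/k^s). The coefficient of 1/n^s in the product is the number of ordered pairs (m, k) with mk = n, which equals d(n). For n = 153, divisors are [1, 3, 9, 17, 51, 153], so d(153) = 6.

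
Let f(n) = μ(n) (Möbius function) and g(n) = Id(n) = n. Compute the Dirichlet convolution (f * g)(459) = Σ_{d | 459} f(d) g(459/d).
(μ * Id)(459) = 288

Divisors of 459: [1, 3, 9, 17, 27, 51, 153, 459]. For each d | 459:
  d = 1: μ(1) · Id(459/1) = 1 · 459 = 459
  d = 3: μ(3) · Id(459/3) = -1 · 153 = -153
  d = 9: μ(9) · Id(459/9) = 0 · 51 = 0
  d = 17: μ(17) · Id(459/17) = -1 · 27 = -27
  d = 27: μ(27) · Id(459/27) = 0 · 17 = 0
  d = 51: μ(51) · Id(459/51) = 1 · 9 = 9
  d = 153: μ(153) · Id(459/153) = 0 · 3 = 0
  d = 459: μ(459) · Id(459/459) = 0 · 1 = 0
Summing: (μ * Id)(459) = 459 + -153 + 0 + -27 + 0 + 9 + 0 + 0 = 288.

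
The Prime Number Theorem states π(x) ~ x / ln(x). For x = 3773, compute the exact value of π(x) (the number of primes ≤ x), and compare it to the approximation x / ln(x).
π(3773) = 525;  x/ln(x) ≈ 458.13;  relative error ≈ 12.74%.

Directly count primes up to 3773: π(3773) = 525. The PNT approximation gives 3773/ln(3773) ≈ 3773/8.23563 ≈ 458.13. Relative error (π(x) − x/ln(x)) / π(x) ≈ 12.74%; the approximation is known to undercount slightly (Li(x) is a better estimate).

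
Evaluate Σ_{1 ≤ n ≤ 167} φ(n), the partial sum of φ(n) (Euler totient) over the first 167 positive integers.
Σ_{n ≤ 167} φ(n) = 8562

Compute φ(n) for each 1 ≤ n ≤ 167: φ(1) = 1, φ(2) = 1, φ(3) = 2, φ(4) = 2, φ(5) = 4, φ(6) = 2, φ(7) = 6, φ(8) = 4, φ(9) = 6, φ(10) = 4, φ(11) = 10, φ(12) = 4, φ(13) = 12, φ(14) = 6, φ(15) = 8, φ(16) = 8, φ(17) = 16, φ(18) = 6, φ(19) = 18, φ(20) = 8, φ(21) = 12, φ(22) = 10, φ(23) = 22, φ(24) = 8, φ(25) = 20, φ(26) = 12, φ(27) = 18, φ(28) = 12, φ(29) = 28, φ(30) = 8, φ(31) = 30, φ(32) = 16, φ(33) = 20, φ(34) = 16, φ(35) = 24, φ(36) = 12, φ(37) = 36, φ(38) = 18, φ(39) = 24, φ(40) = 16, φ(41) = 40, φ(42) = 12, φ(43) = 42, φ(44) = 20, φ(45) = 24, φ(46) = 22, φ(47) = 46, φ(48) = 16, φ(49) = 42, φ(50) = 20, φ(51) = 32, φ(52) = 24, φ(53) = 52, φ(54) = 18, φ(55) = 40, φ(56) = 24, φ(57) = 36, φ(58) = 28, φ(59) = 58, φ(60) = 16, φ(61) = 60, φ(62) = 30, φ(63) = 36, φ(64) = 32, φ(65) = 48, φ(66) = 20, φ(67) = 66, φ(68) = 32, φ(69) = 44, φ(70) = 24, φ(71) = 70, φ(72) = 24, φ(73) = 72, φ(74) = 36, φ(75) = 40, φ(76) = 36, φ(77) = 60, φ(78) = 24, φ(79) = 78, φ(80) = 32, φ(81) = 54, φ(82) = 40, φ(83) = 82, φ(84) = 24, φ(85) = 64, φ(86) = 42, φ(87) = 56, φ(88) = 40, φ(89) = 88, φ(90) = 24, φ(91) = 72, φ(92) = 44, φ(93) = 60, φ(94) = 46, φ(95) = 72, φ(96) = 32, φ(97) = 96, φ(98) = 42, φ(99) = 60, φ(100) = 40, φ(101) = 100, φ(102) = 32, φ(103) = 102, φ(104) = 48, φ(105) = 48, φ(106) = 52, φ(107) = 106, φ(108) = 36, φ(109) = 108, φ(110) = 40, φ(111) = 72, φ(112) = 48, φ(113) = 112, φ(114) = 36, φ(115) = 88, φ(116) = 56, φ(117) = 72, φ(118) = 58, φ(119) = 96, φ(120) = 32, φ(121) = 110, φ(122) = 60, φ(123) = 80, φ(124) = 60, φ(125) = 100, φ(126) = 36, φ(127) = 126, φ(128) = 64, φ(129) = 84, φ(130) = 48, φ(131) = 130, φ(132) = 40, φ(133) = 108, φ(134) = 66, φ(135) = 72, φ(136) = 64, φ(137) = 136, φ(138) = 44, φ(139) = 138, φ(140) = 48, φ(141) = 92, φ(142) = 70, φ(143) = 120, φ(144) = 48, φ(145) = 112, φ(146) = 72, φ(147) = 84, φ(148) = 72, φ(149) = 148, φ(150) = 40, φ(151) = 150, φ(152) = 72, φ(153) = 96, φ(154) = 60, φ(155) = 120, φ(156) = 48, φ(157) = 156, φ(158) = 78, φ(159) = 104, φ(160) = 64, φ(161) = 132, φ(162) = 54, φ(163) = 162, φ(164) = 80, φ(165) = 80, φ(166) = 82, φ(167) = 166. Summing all 167 values: 8562. (Average order: Σ_{n ≤ x} φ(n) ~ (3/π²) x². For x = 167, (3/π²)·167² ≈ 8477.24.)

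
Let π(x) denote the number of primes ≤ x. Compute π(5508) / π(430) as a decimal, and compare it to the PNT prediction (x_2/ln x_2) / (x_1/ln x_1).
π(5508)/π(430) = 728/82 ≈ 8.8780;  PNT prediction ≈ 9.0171.

π(430) = 82 and π(5508) = 728, so π(5508)/π(430) ≈ 8.8780. The PNT-predicted ratio is (5508/ln(5508)) / (430/ln(430)) ≈ 9.0171. The two agree to within a few percent, as expected.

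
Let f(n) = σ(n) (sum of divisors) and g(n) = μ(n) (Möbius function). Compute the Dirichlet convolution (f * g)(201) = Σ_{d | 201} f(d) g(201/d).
(σ * μ)(201) = 201

Divisors of 201: [1, 3, 67, 201]. For each d | 201:
  d = 1: σ(1) · μ(201/1) = 1 · 1 = 1
  d = 3: σ(3) · μ(201/3) = 4 · -1 = -4
  d = 67: σ(67) · μ(201/67) = 68 · -1 = -68
  d = 201: σ(201) · μ(201/201) = 272 · 1 = 272
Summing: (σ * μ)(201) = 1 + -4 + -68 + 272 = 201.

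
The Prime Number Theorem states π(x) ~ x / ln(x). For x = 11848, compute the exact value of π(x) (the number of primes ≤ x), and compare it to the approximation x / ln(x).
π(11848) = 1421;  x/ln(x) ≈ 1263.12;  relative error ≈ 11.11%.

Directly count primes up to 11848: π(11848) = 1421. The PNT approximation gives 11848/ln(11848) ≈ 11848/9.37991 ≈ 1263.12. Relative error (π(x) − x/ln(x)) / π(x) ≈ 11.11%; the approximation is known to undercount slightly (Li(x) is a better estimate).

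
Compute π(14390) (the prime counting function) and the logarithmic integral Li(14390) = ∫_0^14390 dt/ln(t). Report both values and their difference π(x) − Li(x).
π(14390) = 1686;  Li(14390) ≈ 1713.05;  π(x) − Li(x) ≈ -27.05.

Direct count of primes ≤ 14390 gives π(14390) = 1686. Numerical evaluation of the logarithmic integral gives Li(14390) ≈ 1713.05. The difference π(x) − Li(x) ≈ -27.05 is typically negative for small/moderate x (Li(x) overestimates), though Littlewood's theorem shows this sign changes infinitely often.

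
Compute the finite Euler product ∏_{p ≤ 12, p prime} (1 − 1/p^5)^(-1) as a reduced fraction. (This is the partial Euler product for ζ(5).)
∏ = 20590675875/19857468221

The primes p ≤ 12 are [2, 3, 5, 7, 11]. For each prime, (1 − 1/p^5)^(-1) = p^5 / (p^5 − 1). The product is (1 − 1/2^5)^(-1), (1 − 1/3^5)^(-1), (1 − 1/5^5)^(-1), (1 − 1/7^5)^(-1), (1 − 1/11^5)^(-1) = ∏ p^5 / (p^5 − 1) = 20590675875/19857468221.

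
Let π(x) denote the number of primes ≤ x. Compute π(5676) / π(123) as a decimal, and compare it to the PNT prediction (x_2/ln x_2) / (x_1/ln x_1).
π(5676)/π(123) = 747/30 ≈ 24.9000;  PNT prediction ≈ 25.6900.

π(123) = 30 and π(5676) = 747, so π(5676)/π(123) ≈ 24.9000. The PNT-predicted ratio is (5676/ln(5676)) / (123/ln(123)) ≈ 25.6900. The two agree to within a few percent, as expected.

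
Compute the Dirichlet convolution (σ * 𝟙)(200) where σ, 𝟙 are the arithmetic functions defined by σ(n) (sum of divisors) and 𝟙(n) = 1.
(σ * 𝟙)(200) = 988

Divisors of 200: [1, 2, 4, 5, 8, 10, 20, 25, 40, 50, 100, 200]. For each d | 200:
  d = 1: σ(1) · 𝟙(200/1) = 1 · 1 = 1
  d = 2: σ(2) · 𝟙(200/2) = 3 · 1 = 3
  d = 4: σ(4) · 𝟙(200/4) = 7 · 1 = 7
  d = 5: σ(5) · 𝟙(200/5) = 6 · 1 = 6
  d = 8: σ(8) · 𝟙(200/8) = 15 · 1 = 15
  d = 10: σ(10) · 𝟙(200/10) = 18 · 1 = 18
  d = 20: σ(20) · 𝟙(200/20) = 42 · 1 = 42
  d = 25: σ(25) · 𝟙(200/25) = 31 · 1 = 31
  d = 40: σ(40) · 𝟙(200/40) = 90 · 1 = 90
  d = 50: σ(50) · 𝟙(200/50) = 93 · 1 = 93
  d = 100: σ(100) · 𝟙(200/100) = 217 · 1 = 217
  d = 200: σ(200) · 𝟙(200/200) = 465 · 1 = 465
Summing: (σ * 𝟙)(200) = 1 + 3 + 7 + 6 + 15 + 18 + 42 + 31 + 90 + 93 + 217 + 465 = 988.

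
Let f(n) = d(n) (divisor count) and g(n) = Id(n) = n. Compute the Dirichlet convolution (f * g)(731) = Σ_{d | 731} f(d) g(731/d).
(d * Id)(731) = 855

Divisors of 731: [1, 17, 43, 731]. For each d | 731:
  d = 1: d(1) · Id(731/1) = 1 · 731 = 731
  d = 17: d(17) · Id(731/17) = 2 · 43 = 86
  d = 43: d(43) · Id(731/43) = 2 · 17 = 34
  d = 731: d(731) · Id(731/731) = 4 · 1 = 4
Summing: (d * Id)(731) = 731 + 86 + 34 + 4 = 855.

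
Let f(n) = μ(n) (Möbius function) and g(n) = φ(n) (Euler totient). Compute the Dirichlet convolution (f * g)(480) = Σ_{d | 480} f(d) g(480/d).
(μ * φ)(480) = 24

Divisors of 480: [1, 2, 3, 4, 5, 6, 8, 10, 12, 15, 16, 20, 24, 30, 32, 40, 48, 60, 80, 96, 120, 160, 240, 480]. For each d | 480:
  d = 1: μ(1) · φ(480/1) = 1 · 128 = 128
  d = 2: μ(2) · φ(480/2) = -1 · 64 = -64
  d = 3: μ(3) · φ(480/3) = -1 · 64 = -64
  d = 4: μ(4) · φ(480/4) = 0 · 32 = 0
  d = 5: μ(5) · φ(480/5) = -1 · 32 = -32
  d = 6: μ(6) · φ(480/6) = 1 · 32 = 32
  d = 8: μ(8) · φ(480/8) = 0 · 16 = 0
  d = 10: μ(10) · φ(480/10) = 1 · 16 = 16
  d = 12: μ(12) · φ(480/12) = 0 · 16 = 0
  d = 15: μ(15) · φ(480/15) = 1 · 16 = 16
  d = 16: μ(16) · φ(480/16) = 0 · 8 = 0
  d = 20: μ(20) · φ(480/20) = 0 · 8 = 0
  d = 24: μ(24) · φ(480/24) = 0 · 8 = 0
  d = 30: μ(30) · φ(480/30) = -1 · 8 = -8
  d = 32: μ(32) · φ(480/32) = 0 · 8 = 0
  d = 40: μ(40) · φ(480/40) = 0 · 4 = 0
  d = 48: μ(48) · φ(480/48) = 0 · 4 = 0
  d = 60: μ(60) · φ(480/60) = 0 · 4 = 0
  d = 80: μ(80) · φ(480/80) = 0 · 2 = 0
  d = 96: μ(96) · φ(480/96) = 0 · 4 = 0
  d = 120: μ(120) · φ(480/120) = 0 · 2 = 0
  d = 160: μ(160) · φ(480/160) = 0 · 2 = 0
  d = 240: μ(240) · φ(480/240) = 0 · 1 = 0
  d = 480: μ(480) · φ(480/480) = 0 · 1 = 0
Summing: (μ * φ)(480) = 128 + -64 + -64 + 0 + -32 + 32 + 0 + 16 + 0 + 16 + 0 + 0 + 0 + -8 + 0 + 0 + 0 + 0 + 0 + 0 + 0 + 0 + 0 + 0 = 24.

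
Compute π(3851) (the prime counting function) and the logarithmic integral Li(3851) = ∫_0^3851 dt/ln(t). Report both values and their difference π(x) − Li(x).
π(3851) = 534;  Li(3851) ≈ 547.36;  π(x) − Li(x) ≈ -13.36.

Direct count of primes ≤ 3851 gives π(3851) = 534. Numerical evaluation of the logarithmic integral gives Li(3851) ≈ 547.36. The difference π(x) − Li(x) ≈ -13.36 is typically negative for small/moderate x (Li(x) overestimates), though Littlewood's theorem shows this sign changes infinitely often.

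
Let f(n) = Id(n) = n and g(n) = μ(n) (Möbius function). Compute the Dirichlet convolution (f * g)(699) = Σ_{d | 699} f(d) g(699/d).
(Id * μ)(699) = 464

Divisors of 699: [1, 3, 233, 699]. For each d | 699:
  d = 1: Id(1) · μ(699/1) = 1 · 1 = 1
  d = 3: Id(3) · μ(699/3) = 3 · -1 = -3
  d = 233: Id(233) · μ(699/233) = 233 · -1 = -233
  d = 699: Id(699) · μ(699/699) = 699 · 1 = 699
Summing: (Id * μ)(699) = 1 + -3 + -233 + 699 = 464.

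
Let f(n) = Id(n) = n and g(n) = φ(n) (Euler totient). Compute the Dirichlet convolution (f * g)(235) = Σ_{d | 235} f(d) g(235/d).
(Id * φ)(235) = 837

Divisors of 235: [1, 5, 47, 235]. For each d | 235:
  d = 1: Id(1) · φ(235/1) = 1 · 184 = 184
  d = 5: Id(5) · φ(235/5) = 5 · 46 = 230
  d = 47: Id(47) · φ(235/47) = 47 · 4 = 188
  d = 235: Id(235) · φ(235/235) = 235 · 1 = 235
Summing: (Id * φ)(235) = 184 + 230 + 188 + 235 = 837.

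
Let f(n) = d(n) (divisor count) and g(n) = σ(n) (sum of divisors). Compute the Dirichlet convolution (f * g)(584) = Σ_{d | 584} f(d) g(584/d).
(d * σ)(584) = 3192

Divisors of 584: [1, 2, 4, 8, 73, 146, 292, 584]. For each d | 584:
  d = 1: d(1) · σ(584/1) = 1 · 1110 = 1110
  d = 2: d(2) · σ(584/2) = 2 · 518 = 1036
  d = 4: d(4) · σ(584/4) = 3 · 222 = 666
  d = 8: d(8) · σ(584/8) = 4 · 74 = 296
  d = 73: d(73) · σ(584/73) = 2 · 15 = 30
  d = 146: d(146) · σ(584/146) = 4 · 7 = 28
  d = 292: d(292) · σ(584/292) = 6 · 3 = 18
  d = 584: d(584) · σ(584/584) = 8 · 1 = 8
Summing: (d * σ)(584) = 1110 + 1036 + 666 + 296 + 30 + 28 + 18 + 8 = 3192.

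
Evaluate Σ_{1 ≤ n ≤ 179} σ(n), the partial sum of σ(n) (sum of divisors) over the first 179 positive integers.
Σ_{n ≤ 179} σ(n) = 26274

Compute σ(n) for each 1 ≤ n ≤ 179: σ(1) = 1, σ(2) = 3, σ(3) = 4, σ(4) = 7, σ(5) = 6, σ(6) = 12, σ(7) = 8, σ(8) = 15, σ(9) = 13, σ(10) = 18, σ(11) = 12, σ(12) = 28, σ(13) = 14, σ(14) = 24, σ(15) = 24, σ(16) = 31, σ(17) = 18, σ(18) = 39, σ(19) = 20, σ(20) = 42, σ(21) = 32, σ(22) = 36, σ(23) = 24, σ(24) = 60, σ(25) = 31, σ(26) = 42, σ(27) = 40, σ(28) = 56, σ(29) = 30, σ(30) = 72, σ(31) = 32, σ(32) = 63, σ(33) = 48, σ(34) = 54, σ(35) = 48, σ(36) = 91, σ(37) = 38, σ(38) = 60, σ(39) = 56, σ(40) = 90, σ(41) = 42, σ(42) = 96, σ(43) = 44, σ(44) = 84, σ(45) = 78, σ(46) = 72, σ(47) = 48, σ(48) = 124, σ(49) = 57, σ(50) = 93, σ(51) = 72, σ(52) = 98, σ(53) = 54, σ(54) = 120, σ(55) = 72, σ(56) = 120, σ(57) = 80, σ(58) = 90, σ(59) = 60, σ(60) = 168, σ(61) = 62, σ(62) = 96, σ(63) = 104, σ(64) = 127, σ(65) = 84, σ(66) = 144, σ(67) = 68, σ(68) = 126, σ(69) = 96, σ(70) = 144, σ(71) = 72, σ(72) = 195, σ(73) = 74, σ(74) = 114, σ(75) = 124, σ(76) = 140, σ(77) = 96, σ(78) = 168, σ(79) = 80, σ(80) = 186, σ(81) = 121, σ(82) = 126, σ(83) = 84, σ(84) = 224, σ(85) = 108, σ(86) = 132, σ(87) = 120, σ(88) = 180, σ(89) = 90, σ(90) = 234, σ(91) = 112, σ(92) = 168, σ(93) = 128, σ(94) = 144, σ(95) = 120, σ(96) = 252, σ(97) = 98, σ(98) = 171, σ(99) = 156, σ(100) = 217, σ(101) = 102, σ(102) = 216, σ(103) = 104, σ(104) = 210, σ(105) = 192, σ(106) = 162, σ(107) = 108, σ(108) = 280, σ(109) = 110, σ(110) = 216, σ(111) = 152, σ(112) = 248, σ(113) = 114, σ(114) = 240, σ(115) = 144, σ(116) = 210, σ(117) = 182, σ(118) = 180, σ(119) = 144, σ(120) = 360, σ(121) = 133, σ(122) = 186, σ(123) = 168, σ(124) = 224, σ(125) = 156, σ(126) = 312, σ(127) = 128, σ(128) = 255, σ(129) = 176, σ(130) = 252, σ(131) = 132, σ(132) = 336, σ(133) = 160, σ(134) = 204, σ(135) = 240, σ(136) = 270, σ(137) = 138, σ(138) = 288, σ(139) = 140, σ(140) = 336, σ(141) = 192, σ(142) = 216, σ(143) = 168, σ(144) = 403, σ(145) = 180, σ(146) = 222, σ(147) = 228, σ(148) = 266, σ(149) = 150, σ(150) = 372, σ(151) = 152, σ(152) = 300, σ(153) = 234, σ(154) = 288, σ(155) = 192, σ(156) = 392, σ(157) = 158, σ(158) = 240, σ(159) = 216, σ(160) = 378, σ(161) = 192, σ(162) = 363, σ(163) = 164, σ(164) = 294, σ(165) = 288, σ(166) = 252, σ(167) = 168, σ(168) = 480, σ(169) = 183, σ(170) = 324, σ(171) = 260, σ(172) = 308, σ(173) = 174, σ(174) = 360, σ(175) = 248, σ(176) = 372, σ(177) = 240, σ(178) = 270, σ(179) = 180. Summing all 179 values: 26274. (Average order: Σ_{n ≤ x} σ(n) ~ (π²/12) x². For x = 179, (π²/12)·179² ≈ 26352.67.)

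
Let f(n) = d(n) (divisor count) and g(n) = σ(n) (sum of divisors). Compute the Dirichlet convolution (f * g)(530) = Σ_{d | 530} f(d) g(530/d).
(d * σ)(530) = 2240

Divisors of 530: [1, 2, 5, 10, 53, 106, 265, 530]. For each d | 530:
  d = 1: d(1) · σ(530/1) = 1 · 972 = 972
  d = 2: d(2) · σ(530/2) = 2 · 324 = 648
  d = 5: d(5) · σ(530/5) = 2 · 162 = 324
  d = 10: d(10) · σ(530/10) = 4 · 54 = 216
  d = 53: d(53) · σ(530/53) = 2 · 18 = 36
  d = 106: d(106) · σ(530/106) = 4 · 6 = 24
  d = 265: d(265) · σ(530/265) = 4 · 3 = 12
  d = 530: d(530) · σ(530/530) = 8 · 1 = 8
Summing: (d * σ)(530) = 972 + 648 + 324 + 216 + 36 + 24 + 12 + 8 = 2240.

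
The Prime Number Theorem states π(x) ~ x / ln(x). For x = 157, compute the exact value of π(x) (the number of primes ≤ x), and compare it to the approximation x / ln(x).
π(157) = 37;  x/ln(x) ≈ 31.05;  relative error ≈ 16.08%.

Directly count primes up to 157: π(157) = 37. The PNT approximation gives 157/ln(157) ≈ 157/5.05625 ≈ 31.05. Relative error (π(x) − x/ln(x)) / π(x) ≈ 16.08%; the approximation is known to undercount slightly (Li(x) is a better estimate).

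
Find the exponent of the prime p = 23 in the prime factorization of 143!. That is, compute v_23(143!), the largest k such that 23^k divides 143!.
v_23(143!) = 6

Legendre's formula: v_p(n!) = Σ_{k ≥ 1} ⌊n / p^k⌋. For p = 23, n = 143, the terms are:
  ⌊143/23^1⌋ = ⌊143/23⌋ = 6
(the next term ⌊143/23^2⌋ = 0, terminating the sum). Summing: v_23(143!) = 6 = 6.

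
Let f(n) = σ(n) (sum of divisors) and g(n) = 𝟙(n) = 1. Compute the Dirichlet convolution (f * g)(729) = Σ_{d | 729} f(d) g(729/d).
(σ * 𝟙)(729) = 1636

Divisors of 729: [1, 3, 9, 27, 81, 243, 729]. For each d | 729:
  d = 1: σ(1) · 𝟙(729/1) = 1 · 1 = 1
  d = 3: σ(3) · 𝟙(729/3) = 4 · 1 = 4
  d = 9: σ(9) · 𝟙(729/9) = 13 · 1 = 13
  d = 27: σ(27) · 𝟙(729/27) = 40 · 1 = 40
  d = 81: σ(81) · 𝟙(729/81) = 121 · 1 = 121
  d = 243: σ(243) · 𝟙(729/243) = 364 · 1 = 364
  d = 729: σ(729) · 𝟙(729/729) = 1093 · 1 = 1093
Summing: (σ * 𝟙)(729) = 1 + 4 + 13 + 40 + 121 + 364 + 1093 = 1636.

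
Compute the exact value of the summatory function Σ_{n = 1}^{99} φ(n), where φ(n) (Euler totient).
Σ_{n ≤ 99} φ(n) = 3004

Compute φ(n) for each 1 ≤ n ≤ 99: φ(1) = 1, φ(2) = 1, φ(3) = 2, φ(4) = 2, φ(5) = 4, φ(6) = 2, φ(7) = 6, φ(8) = 4, φ(9) = 6, φ(10) = 4, φ(11) = 10, φ(12) = 4, φ(13) = 12, φ(14) = 6, φ(15) = 8, φ(16) = 8, φ(17) = 16, φ(18) = 6, φ(19) = 18, φ(20) = 8, φ(21) = 12, φ(22) = 10, φ(23) = 22, φ(24) = 8, φ(25) = 20, φ(26) = 12, φ(27) = 18, φ(28) = 12, φ(29) = 28, φ(30) = 8, φ(31) = 30, φ(32) = 16, φ(33) = 20, φ(34) = 16, φ(35) = 24, φ(36) = 12, φ(37) = 36, φ(38) = 18, φ(39) = 24, φ(40) = 16, φ(41) = 40, φ(42) = 12, φ(43) = 42, φ(44) = 20, φ(45) = 24, φ(46) = 22, φ(47) = 46, φ(48) = 16, φ(49) = 42, φ(50) = 20, φ(51) = 32, φ(52) = 24, φ(53) = 52, φ(54) = 18, φ(55) = 40, φ(56) = 24, φ(57) = 36, φ(58) = 28, φ(59) = 58, φ(60) = 16, φ(61) = 60, φ(62) = 30, φ(63) = 36, φ(64) = 32, φ(65) = 48, φ(66) = 20, φ(67) = 66, φ(68) = 32, φ(69) = 44, φ(70) = 24, φ(71) = 70, φ(72) = 24, φ(73) = 72, φ(74) = 36, φ(75) = 40, φ(76) = 36, φ(77) = 60, φ(78) = 24, φ(79) = 78, φ(80) = 32, φ(81) = 54, φ(82) = 40, φ(83) = 82, φ(84) = 24, φ(85) = 64, φ(86) = 42, φ(87) = 56, φ(88) = 40, φ(89) = 88, φ(90) = 24, φ(91) = 72, φ(92) = 44, φ(93) = 60, φ(94) = 46, φ(95) = 72, φ(96) = 32, φ(97) = 96, φ(98) = 42, φ(99) = 60. Summing all 99 values: 3004. (Average order: Σ_{n ≤ x} φ(n) ~ (3/π²) x². For x = 99, (3/π²)·99² ≈ 2979.15.)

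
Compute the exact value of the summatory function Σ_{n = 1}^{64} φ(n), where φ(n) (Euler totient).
Σ_{n ≤ 64} φ(n) = 1260

Compute φ(n) for each 1 ≤ n ≤ 64: φ(1) = 1, φ(2) = 1, φ(3) = 2, φ(4) = 2, φ(5) = 4, φ(6) = 2, φ(7) = 6, φ(8) = 4, φ(9) = 6, φ(10) = 4, φ(11) = 10, φ(12) = 4, φ(13) = 12, φ(14) = 6, φ(15) = 8, φ(16) = 8, φ(17) = 16, φ(18) = 6, φ(19) = 18, φ(20) = 8, φ(21) = 12, φ(22) = 10, φ(23) = 22, φ(24) = 8, φ(25) = 20, φ(26) = 12, φ(27) = 18, φ(28) = 12, φ(29) = 28, φ(30) = 8, φ(31) = 30, φ(32) = 16, φ(33) = 20, φ(34) = 16, φ(35) = 24, φ(36) = 12, φ(37) = 36, φ(38) = 18, φ(39) = 24, φ(40) = 16, φ(41) = 40, φ(42) = 12, φ(43) = 42, φ(44) = 20, φ(45) = 24, φ(46) = 22, φ(47) = 46, φ(48) = 16, φ(49) = 42, φ(50) = 20, φ(51) = 32, φ(52) = 24, φ(53) = 52, φ(54) = 18, φ(55) = 40, φ(56) = 24, φ(57) = 36, φ(58) = 28, φ(59) = 58, φ(60) = 16, φ(61) = 60, φ(62) = 30, φ(63) = 36, φ(64) = 32. Summing all 64 values: 1260. (Average order: Σ_{n ≤ x} φ(n) ~ (3/π²) x². For x = 64, (3/π²)·64² ≈ 1245.03.)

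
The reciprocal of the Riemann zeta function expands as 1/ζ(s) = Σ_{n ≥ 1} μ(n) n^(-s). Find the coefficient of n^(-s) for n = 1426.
μ(1426) = -1

Factor n = 1426 = 2 · 23 · 31. μ(n) = 0 if any exponent ≥ 2 (not squarefree); otherwise μ(n) = (−1)^{ω(n)} where ω(n) is the number of distinct prime factors. Applying: μ(1426) = -1.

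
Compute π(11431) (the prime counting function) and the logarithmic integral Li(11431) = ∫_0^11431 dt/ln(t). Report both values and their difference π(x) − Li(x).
π(11431) = 1378;  Li(11431) ≈ 1400.36;  π(x) − Li(x) ≈ -22.36.

Direct count of primes ≤ 11431 gives π(11431) = 1378. Numerical evaluation of the logarithmic integral gives Li(11431) ≈ 1400.36. The difference π(x) − Li(x) ≈ -22.36 is typically negative for small/moderate x (Li(x) overestimates), though Littlewood's theorem shows this sign changes infinitely often.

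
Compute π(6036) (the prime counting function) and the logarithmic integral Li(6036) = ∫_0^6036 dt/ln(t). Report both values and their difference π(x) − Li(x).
π(6036) = 786;  Li(6036) ≈ 804.55;  π(x) − Li(x) ≈ -18.55.

Direct count of primes ≤ 6036 gives π(6036) = 786. Numerical evaluation of the logarithmic integral gives Li(6036) ≈ 804.55. The difference π(x) − Li(x) ≈ -18.55 is typically negative for small/moderate x (Li(x) overestimates), though Littlewood's theorem shows this sign changes infinitely often.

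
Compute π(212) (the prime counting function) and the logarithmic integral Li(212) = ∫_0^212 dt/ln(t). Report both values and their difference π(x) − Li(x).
π(212) = 47;  Li(212) ≈ 52.44;  π(x) − Li(x) ≈ -5.44.

Direct count of primes ≤ 212 gives π(212) = 47. Numerical evaluation of the logarithmic integral gives Li(212) ≈ 52.44. The difference π(x) − Li(x) ≈ -5.44 is typically negative for small/moderate x (Li(x) overestimates), though Littlewood's theorem shows this sign changes infinitely often.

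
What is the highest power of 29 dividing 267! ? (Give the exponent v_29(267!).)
v_29(267!) = 9

Legendre's formula: v_p(n!) = Σ_{k ≥ 1} ⌊n / p^k⌋. For p = 29, n = 267, the terms are:
  ⌊267/29^1⌋ = ⌊267/29⌋ = 9
(the next term ⌊267/29^2⌋ = 0, terminating the sum). Summing: v_29(267!) = 9 = 9.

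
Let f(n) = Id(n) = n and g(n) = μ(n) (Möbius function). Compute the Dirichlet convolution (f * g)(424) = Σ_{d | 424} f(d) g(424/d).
(Id * μ)(424) = 208

Divisors of 424: [1, 2, 4, 8, 53, 106, 212, 424]. For each d | 424:
  d = 1: Id(1) · μ(424/1) = 1 · 0 = 0
  d = 2: Id(2) · μ(424/2) = 2 · 0 = 0
  d = 4: Id(4) · μ(424/4) = 4 · 1 = 4
  d = 8: Id(8) · μ(424/8) = 8 · -1 = -8
  d = 53: Id(53) · μ(424/53) = 53 · 0 = 0
  d = 106: Id(106) · μ(424/106) = 106 · 0 = 0
  d = 212: Id(212) · μ(424/212) = 212 · -1 = -212
  d = 424: Id(424) · μ(424/424) = 424 · 1 = 424
Summing: (Id * μ)(424) = 0 + 0 + 4 + -8 + 0 + 0 + -212 + 424 = 208.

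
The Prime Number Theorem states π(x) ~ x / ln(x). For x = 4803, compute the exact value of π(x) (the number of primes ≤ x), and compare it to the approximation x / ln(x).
π(4803) = 647;  x/ln(x) ≈ 566.59;  relative error ≈ 12.43%.

Directly count primes up to 4803: π(4803) = 647. The PNT approximation gives 4803/ln(4803) ≈ 4803/8.47700 ≈ 566.59. Relative error (π(x) − x/ln(x)) / π(x) ≈ 12.43%; the approximation is known to undercount slightly (Li(x) is a better estimate).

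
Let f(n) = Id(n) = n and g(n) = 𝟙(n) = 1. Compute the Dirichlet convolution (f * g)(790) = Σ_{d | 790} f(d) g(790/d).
(Id * 𝟙)(790) = 1440

Divisors of 790: [1, 2, 5, 10, 79, 158, 395, 790]. For each d | 790:
  d = 1: Id(1) · 𝟙(790/1) = 1 · 1 = 1
  d = 2: Id(2) · 𝟙(790/2) = 2 · 1 = 2
  d = 5: Id(5) · 𝟙(790/5) = 5 · 1 = 5
  d = 10: Id(10) · 𝟙(790/10) = 10 · 1 = 10
  d = 79: Id(79) · 𝟙(790/79) = 79 · 1 = 79
  d = 158: Id(158) · 𝟙(790/158) = 158 · 1 = 158
  d = 395: Id(395) · 𝟙(790/395) = 395 · 1 = 395
  d = 790: Id(790) · 𝟙(790/790) = 790 · 1 = 790
Summing: (Id * 𝟙)(790) = 1 + 2 + 5 + 10 + 79 + 158 + 395 + 790 = 1440.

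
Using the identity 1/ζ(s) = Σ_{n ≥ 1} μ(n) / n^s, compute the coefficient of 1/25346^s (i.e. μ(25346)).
μ(25346) = 1

Factor n = 25346 = 2 · 19 · 23 · 29. μ(n) = 0 if any exponent ≥ 2 (not squarefree); otherwise μ(n) = (−1)^{ω(n)} where ω(n) is the number of distinct prime factors. Applying: μ(25346) = 1.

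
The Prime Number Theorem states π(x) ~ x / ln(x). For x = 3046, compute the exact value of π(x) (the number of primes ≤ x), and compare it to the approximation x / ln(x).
π(3046) = 436;  x/ln(x) ≈ 379.73;  relative error ≈ 12.91%.

Directly count primes up to 3046: π(3046) = 436. The PNT approximation gives 3046/ln(3046) ≈ 3046/8.02158 ≈ 379.73. Relative error (π(x) − x/ln(x)) / π(x) ≈ 12.91%; the approximation is known to undercount slightly (Li(x) is a better estimate).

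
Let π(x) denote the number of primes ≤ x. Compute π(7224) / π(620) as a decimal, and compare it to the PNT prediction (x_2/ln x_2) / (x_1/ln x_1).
π(7224)/π(620) = 923/114 ≈ 8.0965;  PNT prediction ≈ 8.4317.

π(620) = 114 and π(7224) = 923, so π(7224)/π(620) ≈ 8.0965. The PNT-predicted ratio is (7224/ln(7224)) / (620/ln(620)) ≈ 8.4317. The two agree to within a few percent, as expected.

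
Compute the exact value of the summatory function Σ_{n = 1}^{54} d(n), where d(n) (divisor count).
Σ_{n ≤ 54} d(n) = 227

Compute d(n) for each 1 ≤ n ≤ 54: d(1) = 1, d(2) = 2, d(3) = 2, d(4) = 3, d(5) = 2, d(6) = 4, d(7) = 2, d(8) = 4, d(9) = 3, d(10) = 4, d(11) = 2, d(12) = 6, d(13) = 2, d(14) = 4, d(15) = 4, d(16) = 5, d(17) = 2, d(18) = 6, d(19) = 2, d(20) = 6, d(21) = 4, d(22) = 4, d(23) = 2, d(24) = 8, d(25) = 3, d(26) = 4, d(27) = 4, d(28) = 6, d(29) = 2, d(30) = 8, d(31) = 2, d(32) = 6, d(33) = 4, d(34) = 4, d(35) = 4, d(36) = 9, d(37) = 2, d(38) = 4, d(39) = 4, d(40) = 8, d(41) = 2, d(42) = 8, d(43) = 2, d(44) = 6, d(45) = 6, d(46) = 4, d(47) = 2, d(48) = 10, d(49) = 3, d(50) = 6, d(51) = 4, d(52) = 6, d(53) = 2, d(54) = 8. Summing all 54 values: 227. (Dirichlet's divisor formula: Σ_{n ≤ x} d(n) = x ln(x) + (2γ − 1) x + O(√x). For x = 54, the asymptotic estimate is ≈ 223.74.)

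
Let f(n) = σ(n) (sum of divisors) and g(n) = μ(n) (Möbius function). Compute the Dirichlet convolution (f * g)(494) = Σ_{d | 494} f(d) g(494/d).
(σ * μ)(494) = 494

Divisors of 494: [1, 2, 13, 19, 26, 38, 247, 494]. For each d | 494:
  d = 1: σ(1) · μ(494/1) = 1 · -1 = -1
  d = 2: σ(2) · μ(494/2) = 3 · 1 = 3
  d = 13: σ(13) · μ(494/13) = 14 · 1 = 14
  d = 19: σ(19) · μ(494/19) = 20 · 1 = 20
  d = 26: σ(26) · μ(494/26) = 42 · -1 = -42
  d = 38: σ(38) · μ(494/38) = 60 · -1 = -60
  d = 247: σ(247) · μ(494/247) = 280 · -1 = -280
  d = 494: σ(494) · μ(494/494) = 840 · 1 = 840
Summing: (σ * μ)(494) = -1 + 3 + 14 + 20 + -42 + -60 + -280 + 840 = 494.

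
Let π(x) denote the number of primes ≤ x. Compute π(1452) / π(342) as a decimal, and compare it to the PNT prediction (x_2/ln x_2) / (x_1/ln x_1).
π(1452)/π(342) = 230/68 ≈ 3.3824;  PNT prediction ≈ 3.4025.

π(342) = 68 and π(1452) = 230, so π(1452)/π(342) ≈ 3.3824. The PNT-predicted ratio is (1452/ln(1452)) / (342/ln(342)) ≈ 3.4025. The two agree to within a few percent, as expected.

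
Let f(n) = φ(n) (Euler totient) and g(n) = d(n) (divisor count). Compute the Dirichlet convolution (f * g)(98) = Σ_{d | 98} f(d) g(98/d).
(φ * d)(98) = 171

Divisors of 98: [1, 2, 7, 14, 49, 98]. For each d | 98:
  d = 1: φ(1) · d(98/1) = 1 · 6 = 6
  d = 2: φ(2) · d(98/2) = 1 · 3 = 3
  d = 7: φ(7) · d(98/7) = 6 · 4 = 24
  d = 14: φ(14) · d(98/14) = 6 · 2 = 12
  d = 49: φ(49) · d(98/49) = 42 · 2 = 84
  d = 98: φ(98) · d(98/98) = 42 · 1 = 42
Summing: (φ * d)(98) = 6 + 3 + 24 + 12 + 84 + 42 = 171.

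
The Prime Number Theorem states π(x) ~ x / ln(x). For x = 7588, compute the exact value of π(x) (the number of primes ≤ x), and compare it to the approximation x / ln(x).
π(7588) = 963;  x/ln(x) ≈ 849.31;  relative error ≈ 11.81%.

Directly count primes up to 7588: π(7588) = 963. The PNT approximation gives 7588/ln(7588) ≈ 7588/8.93432 ≈ 849.31. Relative error (π(x) − x/ln(x)) / π(x) ≈ 11.81%; the approximation is known to undercount slightly (Li(x) is a better estimate).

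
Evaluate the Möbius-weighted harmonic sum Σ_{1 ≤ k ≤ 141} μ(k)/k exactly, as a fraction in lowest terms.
Σ μ(k)/k = -26068950431314638702419625135422559041799213864607621/3338215550199730022503077710549980019122111551066811030

Values of μ(k) for 1 ≤ k ≤ 141: μ(1) = 1, μ(2) = -1, μ(3) = -1, μ(5) = -1, μ(6) = 1, μ(7) = -1, μ(10) = 1, μ(11) = -1, μ(13) = -1, μ(14) = 1, μ(15) = 1, μ(17) = -1, μ(19) = -1, μ(21) = 1, μ(22) = 1, μ(23) = -1, μ(26) = 1, μ(29) = -1, μ(30) = -1, μ(31) = -1, μ(33) = 1, μ(34) = 1, μ(35) = 1, μ(37) = -1, μ(38) = 1, μ(39) = 1, μ(41) = -1, μ(42) = -1, μ(43) = -1, μ(46) = 1, μ(47) = -1, μ(51) = 1, μ(53) = -1, μ(55) = 1, μ(57) = 1, μ(58) = 1, μ(59) = -1, μ(61) = -1, μ(62) = 1, μ(65) = 1, μ(66) = -1, μ(67) = -1, μ(69) = 1, μ(70) = -1, μ(71) = -1, μ(73) = -1, μ(74) = 1, μ(77) = 1, μ(78) = -1, μ(79) = -1, μ(82) = 1, μ(83) = -1, μ(85) = 1, μ(86) = 1, μ(87) = 1, μ(89) = -1, μ(91) = 1, μ(93) = 1, μ(94) = 1, μ(95) = 1, μ(97) = -1, μ(101) = -1, μ(102) = -1, μ(103) = -1, μ(105) = -1, μ(106) = 1, μ(107) = -1, μ(109) = -1, μ(110) = -1, μ(111) = 1, μ(113) = -1, μ(114) = -1, μ(115) = 1, μ(118) = 1, μ(119) = 1, μ(122) = 1, μ(123) = 1, μ(127) = -1, μ(129) = 1, μ(130) = -1, μ(131) = -1, μ(133) = 1, μ(134) = 1, μ(137) = -1, μ(138) = -1, μ(139) = -1, μ(141) = 1, with μ = 0 on non-squarefree integers. Summing μ(k)/k for k where μ(k) ≠ 0 gives -26068950431314638702419625135422559041799213864607621/3338215550199730022503077710549980019122111551066811030 ≈ -0.0078. (PNT ⟺ this sum → 0 as n → ∞.)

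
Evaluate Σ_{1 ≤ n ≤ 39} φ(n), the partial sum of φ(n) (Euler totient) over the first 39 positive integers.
Σ_{n ≤ 39} φ(n) = 474

Compute φ(n) for each 1 ≤ n ≤ 39: φ(1) = 1, φ(2) = 1, φ(3) = 2, φ(4) = 2, φ(5) = 4, φ(6) = 2, φ(7) = 6, φ(8) = 4, φ(9) = 6, φ(10) = 4, φ(11) = 10, φ(12) = 4, φ(13) = 12, φ(14) = 6, φ(15) = 8, φ(16) = 8, φ(17) = 16, φ(18) = 6, φ(19) = 18, φ(20) = 8, φ(21) = 12, φ(22) = 10, φ(23) = 22, φ(24) = 8, φ(25) = 20, φ(26) = 12, φ(27) = 18, φ(28) = 12, φ(29) = 28, φ(30) = 8, φ(31) = 30, φ(32) = 16, φ(33) = 20, φ(34) = 16, φ(35) = 24, φ(36) = 12, φ(37) = 36, φ(38) = 18, φ(39) = 24. Summing all 39 values: 474. (Average order: Σ_{n ≤ x} φ(n) ~ (3/π²) x². For x = 39, (3/π²)·39² ≈ 462.33.)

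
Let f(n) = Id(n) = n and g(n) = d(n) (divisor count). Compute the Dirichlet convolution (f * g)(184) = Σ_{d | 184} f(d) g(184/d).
(Id * d)(184) = 650

Divisors of 184: [1, 2, 4, 8, 23, 46, 92, 184]. For each d | 184:
  d = 1: Id(1) · d(184/1) = 1 · 8 = 8
  d = 2: Id(2) · d(184/2) = 2 · 6 = 12
  d = 4: Id(4) · d(184/4) = 4 · 4 = 16
  d = 8: Id(8) · d(184/8) = 8 · 2 = 16
  d = 23: Id(23) · d(184/23) = 23 · 4 = 92
  d = 46: Id(46) · d(184/46) = 46 · 3 = 138
  d = 92: Id(92) · d(184/92) = 92 · 2 = 184
  d = 184: Id(184) · d(184/184) = 184 · 1 = 184
Summing: (Id * d)(184) = 8 + 12 + 16 + 16 + 92 + 138 + 184 + 184 = 650.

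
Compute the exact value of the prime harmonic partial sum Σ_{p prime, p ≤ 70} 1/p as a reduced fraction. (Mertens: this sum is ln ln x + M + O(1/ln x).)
Σ 1/p = 13585328068403621603022853/7858321551080267055879090

π(70) = 19, so the primes ≤ 70 are [2, 3, 5, 7, 11, 13, 17, 19, 23, 29, 31, 37, 41, 43, 47, 53, 59, 61, 67]. Summing 1/p over these primes: 13585328068403621603022853/7858321551080267055879090 ≈ 1.7288. Mertens estimate ln ln(70) + 0.2615 ≈ 1.7081.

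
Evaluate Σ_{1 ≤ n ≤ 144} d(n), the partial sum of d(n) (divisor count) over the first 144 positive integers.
Σ_{n ≤ 144} d(n) = 746

Compute d(n) for each 1 ≤ n ≤ 144: d(1) = 1, d(2) = 2, d(3) = 2, d(4) = 3, d(5) = 2, d(6) = 4, d(7) = 2, d(8) = 4, d(9) = 3, d(10) = 4, d(11) = 2, d(12) = 6, d(13) = 2, d(14) = 4, d(15) = 4, d(16) = 5, d(17) = 2, d(18) = 6, d(19) = 2, d(20) = 6, d(21) = 4, d(22) = 4, d(23) = 2, d(24) = 8, d(25) = 3, d(26) = 4, d(27) = 4, d(28) = 6, d(29) = 2, d(30) = 8, d(31) = 2, d(32) = 6, d(33) = 4, d(34) = 4, d(35) = 4, d(36) = 9, d(37) = 2, d(38) = 4, d(39) = 4, d(40) = 8, d(41) = 2, d(42) = 8, d(43) = 2, d(44) = 6, d(45) = 6, d(46) = 4, d(47) = 2, d(48) = 10, d(49) = 3, d(50) = 6, d(51) = 4, d(52) = 6, d(53) = 2, d(54) = 8, d(55) = 4, d(56) = 8, d(57) = 4, d(58) = 4, d(59) = 2, d(60) = 12, d(61) = 2, d(62) = 4, d(63) = 6, d(64) = 7, d(65) = 4, d(66) = 8, d(67) = 2, d(68) = 6, d(69) = 4, d(70) = 8, d(71) = 2, d(72) = 12, d(73) = 2, d(74) = 4, d(75) = 6, d(76) = 6, d(77) = 4, d(78) = 8, d(79) = 2, d(80) = 10, d(81) = 5, d(82) = 4, d(83) = 2, d(84) = 12, d(85) = 4, d(86) = 4, d(87) = 4, d(88) = 8, d(89) = 2, d(90) = 12, d(91) = 4, d(92) = 6, d(93) = 4, d(94) = 4, d(95) = 4, d(96) = 12, d(97) = 2, d(98) = 6, d(99) = 6, d(100) = 9, d(101) = 2, d(102) = 8, d(103) = 2, d(104) = 8, d(105) = 8, d(106) = 4, d(107) = 2, d(108) = 12, d(109) = 2, d(110) = 8, d(111) = 4, d(112) = 10, d(113) = 2, d(114) = 8, d(115) = 4, d(116) = 6, d(117) = 6, d(118) = 4, d(119) = 4, d(120) = 16, d(121) = 3, d(122) = 4, d(123) = 4, d(124) = 6, d(125) = 4, d(126) = 12, d(127) = 2, d(128) = 8, d(129) = 4, d(130) = 8, d(131) = 2, d(132) = 12, d(133) = 4, d(134) = 4, d(135) = 8, d(136) = 8, d(137) = 2, d(138) = 8, d(139) = 2, d(140) = 12, d(141) = 4, d(142) = 4, d(143) = 4, d(144) = 15. Summing all 144 values: 746. (Dirichlet's divisor formula: Σ_{n ≤ x} d(n) = x ln(x) + (2γ − 1) x + O(√x). For x = 144, the asymptotic estimate is ≈ 737.89.)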